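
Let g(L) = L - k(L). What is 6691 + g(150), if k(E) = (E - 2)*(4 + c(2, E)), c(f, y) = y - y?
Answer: 6249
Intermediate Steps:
c(f, y) = 0
k(E) = -8 + 4*E (k(E) = (E - 2)*(4 + 0) = (-2 + E)*4 = -8 + 4*E)
g(L) = 8 - 3*L (g(L) = L - (-8 + 4*L) = L + (8 - 4*L) = 8 - 3*L)
6691 + g(150) = 6691 + (8 - 3*150) = 6691 + (8 - 450) = 6691 - 442 = 6249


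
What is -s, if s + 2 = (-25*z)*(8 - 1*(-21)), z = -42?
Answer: -30448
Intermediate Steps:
s = 30448 (s = -2 + (-25*(-42))*(8 - 1*(-21)) = -2 + 1050*(8 + 21) = -2 + 1050*29 = -2 + 30450 = 30448)
-s = -1*30448 = -30448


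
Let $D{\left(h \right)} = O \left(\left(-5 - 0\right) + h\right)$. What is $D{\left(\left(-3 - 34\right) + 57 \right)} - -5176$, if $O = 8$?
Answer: $5296$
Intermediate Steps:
$D{\left(h \right)} = -40 + 8 h$ ($D{\left(h \right)} = 8 \left(\left(-5 - 0\right) + h\right) = 8 \left(\left(-5 + 0\right) + h\right) = 8 \left(-5 + h\right) = -40 + 8 h$)
$D{\left(\left(-3 - 34\right) + 57 \right)} - -5176 = \left(-40 + 8 \left(\left(-3 - 34\right) + 57\right)\right) - -5176 = \left(-40 + 8 \left(-37 + 57\right)\right) + 5176 = \left(-40 + 8 \cdot 20\right) + 5176 = \left(-40 + 160\right) + 5176 = 120 + 5176 = 5296$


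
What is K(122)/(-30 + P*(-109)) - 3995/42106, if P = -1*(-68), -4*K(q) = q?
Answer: -466337/5136932 ≈ -0.090781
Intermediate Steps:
K(q) = -q/4
P = 68
K(122)/(-30 + P*(-109)) - 3995/42106 = (-1/4*122)/(-30 + 68*(-109)) - 3995/42106 = -61/(2*(-30 - 7412)) - 3995*1/42106 = -61/2/(-7442) - 3995/42106 = -61/2*(-1/7442) - 3995/42106 = 1/244 - 3995/42106 = -466337/5136932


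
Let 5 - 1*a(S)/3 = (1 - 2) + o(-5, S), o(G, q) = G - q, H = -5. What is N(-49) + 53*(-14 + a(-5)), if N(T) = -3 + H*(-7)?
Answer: 244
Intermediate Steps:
a(S) = 33 + 3*S (a(S) = 15 - 3*((1 - 2) + (-5 - S)) = 15 - 3*(-1 + (-5 - S)) = 15 - 3*(-6 - S) = 15 + (18 + 3*S) = 33 + 3*S)
N(T) = 32 (N(T) = -3 - 5*(-7) = -3 + 35 = 32)
N(-49) + 53*(-14 + a(-5)) = 32 + 53*(-14 + (33 + 3*(-5))) = 32 + 53*(-14 + (33 - 15)) = 32 + 53*(-14 + 18) = 32 + 53*4 = 32 + 212 = 244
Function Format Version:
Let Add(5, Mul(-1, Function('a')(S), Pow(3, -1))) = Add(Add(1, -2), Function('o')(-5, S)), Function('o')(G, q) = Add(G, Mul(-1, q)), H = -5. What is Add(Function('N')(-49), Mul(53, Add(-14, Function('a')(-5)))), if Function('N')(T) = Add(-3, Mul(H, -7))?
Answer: 244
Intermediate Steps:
Function('a')(S) = Add(33, Mul(3, S)) (Function('a')(S) = Add(15, Mul(-3, Add(Add(1, -2), Add(-5, Mul(-1, S))))) = Add(15, Mul(-3, Add(-1, Add(-5, Mul(-1, S))))) = Add(15, Mul(-3, Add(-6, Mul(-1, S)))) = Add(15, Add(18, Mul(3, S))) = Add(33, Mul(3, S)))
Function('N')(T) = 32 (Function('N')(T) = Add(-3, Mul(-5, -7)) = Add(-3, 35) = 32)
Add(Function('N')(-49), Mul(53, Add(-14, Function('a')(-5)))) = Add(32, Mul(53, Add(-14, Add(33, Mul(3, -5))))) = Add(32, Mul(53, Add(-14, Add(33, -15)))) = Add(32, Mul(53, Add(-14, 18))) = Add(32, Mul(53, 4)) = Add(32, 212) = 244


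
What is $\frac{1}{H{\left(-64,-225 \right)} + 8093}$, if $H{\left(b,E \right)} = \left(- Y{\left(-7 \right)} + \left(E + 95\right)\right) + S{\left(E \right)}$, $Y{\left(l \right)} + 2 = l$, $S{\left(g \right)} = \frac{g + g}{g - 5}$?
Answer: $\frac{23}{183401} \approx 0.00012541$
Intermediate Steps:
$S{\left(g \right)} = \frac{2 g}{-5 + g}$
$Y{\left(l \right)} = -2 + l$
$H{\left(b,E \right)} = 104 + E + \frac{2 E}{-5 + E}$ ($H{\left(b,E \right)} = \left(- (-2 - 7) + \left(E + 95\right)\right) + \frac{2 E}{-5 + E} = \left(\left(-1\right) \left(-9\right) + \left(95 + E\right)\right) + \frac{2 E}{-5 + E} = \left(9 + \left(95 + E\right)\right) + \frac{2 E}{-5 + E} = \left(104 + E\right) + \frac{2 E}{-5 + E} = 104 + E + \frac{2 E}{-5 + E}$)
$\frac{1}{H{\left(-64,-225 \right)} + 8093} = \frac{1}{\frac{-520 + \left(-225\right)^{2} + 101 \left(-225\right)}{-5 - 225} + 8093} = \frac{1}{\frac{-520 + 50625 - 22725}{-230} + 8093} = \frac{1}{\left(- \frac{1}{230}\right) 27380 + 8093} = \frac{1}{- \frac{2738}{23} + 8093} = \frac{1}{\frac{183401}{23}} = \frac{23}{183401}$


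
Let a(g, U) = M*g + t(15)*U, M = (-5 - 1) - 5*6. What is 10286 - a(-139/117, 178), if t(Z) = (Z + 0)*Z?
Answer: -387488/13 ≈ -29807.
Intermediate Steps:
t(Z) = Z² (t(Z) = Z*Z = Z²)
M = -36 (M = -6 - 30 = -36)
a(g, U) = -36*g + 225*U (a(g, U) = -36*g + 15²*U = -36*g + 225*U)
10286 - a(-139/117, 178) = 10286 - (-(-5004)/117 + 225*178) = 10286 - (-(-5004)/117 + 40050) = 10286 - (-36*(-139/117) + 40050) = 10286 - (556/13 + 40050) = 10286 - 1*521206/13 = 10286 - 521206/13 = -387488/13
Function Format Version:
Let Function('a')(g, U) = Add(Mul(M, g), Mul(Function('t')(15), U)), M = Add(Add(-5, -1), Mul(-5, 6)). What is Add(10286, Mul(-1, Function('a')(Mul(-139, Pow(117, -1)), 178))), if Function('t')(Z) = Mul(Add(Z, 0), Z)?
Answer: Rational(-387488, 13) ≈ -29807.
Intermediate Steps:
Function('t')(Z) = Pow(Z, 2) (Function('t')(Z) = Mul(Z, Z) = Pow(Z, 2))
M = -36 (M = Add(-6, -30) = -36)
Function('a')(g, U) = Add(Mul(-36, g), Mul(225, U)) (Function('a')(g, U) = Add(Mul(-36, g), Mul(Pow(15, 2), U)) = Add(Mul(-36, g), Mul(225, U)))
Add(10286, Mul(-1, Function('a')(Mul(-139, Pow(117, -1)), 178))) = Add(10286, Mul(-1, Add(Mul(-36, Mul(-139, Pow(117, -1))), Mul(225, 178)))) = Add(10286, Mul(-1, Add(Mul(-36, Mul(-139, Rational(1, 117))), 40050))) = Add(10286, Mul(-1, Add(Mul(-36, Rational(-139, 117)), 40050))) = Add(10286, Mul(-1, Add(Rational(556, 13), 40050))) = Add(10286, Mul(-1, Rational(521206, 13))) = Add(10286, Rational(-521206, 13)) = Rational(-387488, 13)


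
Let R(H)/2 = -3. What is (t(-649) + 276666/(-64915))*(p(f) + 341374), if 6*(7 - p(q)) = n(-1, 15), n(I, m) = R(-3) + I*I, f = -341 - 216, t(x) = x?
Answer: -86860854339791/389490 ≈ -2.2301e+8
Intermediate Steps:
R(H) = -6 (R(H) = 2*(-3) = -6)
f = -557
n(I, m) = -6 + I**2 (n(I, m) = -6 + I*I = -6 + I**2)
p(q) = 47/6 (p(q) = 7 - (-6 + (-1)**2)/6 = 7 - (-6 + 1)/6 = 7 - 1/6*(-5) = 7 + 5/6 = 47/6)
(t(-649) + 276666/(-64915))*(p(f) + 341374) = (-649 + 276666/(-64915))*(47/6 + 341374) = (-649 + 276666*(-1/64915))*(2048291/6) = (-649 - 276666/64915)*(2048291/6) = -42406501/64915*2048291/6 = -86860854339791/389490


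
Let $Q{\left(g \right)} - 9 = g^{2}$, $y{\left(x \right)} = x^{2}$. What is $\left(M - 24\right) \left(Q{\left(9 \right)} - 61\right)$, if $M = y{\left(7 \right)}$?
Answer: $725$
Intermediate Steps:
$M = 49$ ($M = 7^{2} = 49$)
$Q{\left(g \right)} = 9 + g^{2}$
$\left(M - 24\right) \left(Q{\left(9 \right)} - 61\right) = \left(49 - 24\right) \left(\left(9 + 9^{2}\right) - 61\right) = 25 \left(\left(9 + 81\right) - 61\right) = 25 \left(90 - 61\right) = 25 \cdot 29 = 725$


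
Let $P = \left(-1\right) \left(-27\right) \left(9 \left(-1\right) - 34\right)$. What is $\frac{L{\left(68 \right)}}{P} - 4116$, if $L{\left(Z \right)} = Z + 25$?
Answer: $- \frac{1592923}{387} \approx -4116.1$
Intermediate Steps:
$L{\left(Z \right)} = 25 + Z$
$P = -1161$ ($P = 27 \left(-9 - 34\right) = 27 \left(-43\right) = -1161$)
$\frac{L{\left(68 \right)}}{P} - 4116 = \frac{25 + 68}{-1161} - 4116 = 93 \left(- \frac{1}{1161}\right) - 4116 = - \frac{31}{387} - 4116 = - \frac{1592923}{387}$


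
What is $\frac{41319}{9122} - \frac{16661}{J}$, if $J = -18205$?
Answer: $\frac{904194037}{166066010} \approx 5.4448$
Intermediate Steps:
$\frac{41319}{9122} - \frac{16661}{J} = \frac{41319}{9122} - \frac{16661}{-18205} = 41319 \cdot \frac{1}{9122} - - \frac{16661}{18205} = \frac{41319}{9122} + \frac{16661}{18205} = \frac{904194037}{166066010}$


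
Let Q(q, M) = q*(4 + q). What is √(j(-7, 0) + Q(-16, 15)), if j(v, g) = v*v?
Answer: √241 ≈ 15.524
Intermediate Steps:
j(v, g) = v²
√(j(-7, 0) + Q(-16, 15)) = √((-7)² - 16*(4 - 16)) = √(49 - 16*(-12)) = √(49 + 192) = √241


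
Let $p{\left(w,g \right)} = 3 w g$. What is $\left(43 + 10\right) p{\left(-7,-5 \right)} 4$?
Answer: $22260$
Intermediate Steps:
$p{\left(w,g \right)} = 3 g w$
$\left(43 + 10\right) p{\left(-7,-5 \right)} 4 = \left(43 + 10\right) 3 \left(-5\right) \left(-7\right) 4 = 53 \cdot 105 \cdot 4 = 5565 \cdot 4 = 22260$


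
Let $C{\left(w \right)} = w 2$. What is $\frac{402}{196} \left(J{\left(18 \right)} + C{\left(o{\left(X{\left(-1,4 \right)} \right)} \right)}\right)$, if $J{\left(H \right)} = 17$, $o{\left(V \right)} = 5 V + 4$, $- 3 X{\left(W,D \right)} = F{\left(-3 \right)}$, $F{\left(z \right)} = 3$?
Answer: $\frac{3015}{98} \approx 30.765$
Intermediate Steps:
$X{\left(W,D \right)} = -1$ ($X{\left(W,D \right)} = \left(- \frac{1}{3}\right) 3 = -1$)
$o{\left(V \right)} = 4 + 5 V$
$C{\left(w \right)} = 2 w$
$\frac{402}{196} \left(J{\left(18 \right)} + C{\left(o{\left(X{\left(-1,4 \right)} \right)} \right)}\right) = \frac{402}{196} \left(17 + 2 \left(4 + 5 \left(-1\right)\right)\right) = 402 \cdot \frac{1}{196} \left(17 + 2 \left(4 - 5\right)\right) = \frac{201 \left(17 + 2 \left(-1\right)\right)}{98} = \frac{201 \left(17 - 2\right)}{98} = \frac{201}{98} \cdot 15 = \frac{3015}{98}$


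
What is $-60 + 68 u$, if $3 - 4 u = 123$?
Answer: $-2100$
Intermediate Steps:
$u = -30$ ($u = \frac{3}{4} - \frac{123}{4} = -30$)
$-60 + 68 u = -60 + 68 \left(-30\right) = -60 - 2040 = -2100$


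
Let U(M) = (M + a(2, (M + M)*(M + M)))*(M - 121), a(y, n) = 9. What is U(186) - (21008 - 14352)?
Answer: 6019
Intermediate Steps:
U(M) = (-121 + M)*(9 + M) (U(M) = (M + 9)*(M - 121) = (9 + M)*(-121 + M) = (-121 + M)*(9 + M))
U(186) - (21008 - 14352) = (-1089 + 186**2 - 112*186) - (21008 - 14352) = (-1089 + 34596 - 20832) - 1*6656 = 12675 - 6656 = 6019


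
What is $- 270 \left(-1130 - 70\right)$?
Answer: $324000$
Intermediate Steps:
$- 270 \left(-1130 - 70\right) = \left(-270\right) \left(-1200\right) = 324000$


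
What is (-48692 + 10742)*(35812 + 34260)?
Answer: -2659232400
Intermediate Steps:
(-48692 + 10742)*(35812 + 34260) = -37950*70072 = -2659232400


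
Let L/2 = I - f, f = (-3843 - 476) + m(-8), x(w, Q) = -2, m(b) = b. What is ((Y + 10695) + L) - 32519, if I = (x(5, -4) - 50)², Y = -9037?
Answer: -16799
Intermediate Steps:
I = 2704 (I = (-2 - 50)² = (-52)² = 2704)
f = -4327 (f = (-3843 - 476) - 8 = -4319 - 8 = -4327)
L = 14062 (L = 2*(2704 - 1*(-4327)) = 2*(2704 + 4327) = 2*7031 = 14062)
((Y + 10695) + L) - 32519 = ((-9037 + 10695) + 14062) - 32519 = (1658 + 14062) - 32519 = 15720 - 32519 = -16799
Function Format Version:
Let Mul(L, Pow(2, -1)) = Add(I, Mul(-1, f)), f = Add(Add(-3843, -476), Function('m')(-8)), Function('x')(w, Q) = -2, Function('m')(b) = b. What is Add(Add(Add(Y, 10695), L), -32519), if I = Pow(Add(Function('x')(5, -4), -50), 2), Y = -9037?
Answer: -16799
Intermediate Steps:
I = 2704 (I = Pow(Add(-2, -50), 2) = Pow(-52, 2) = 2704)
f = -4327 (f = Add(Add(-3843, -476), -8) = Add(-4319, -8) = -4327)
L = 14062 (L = Mul(2, Add(2704, Mul(-1, -4327))) = Mul(2, Add(2704, 4327)) = Mul(2, 7031) = 14062)
Add(Add(Add(Y, 10695), L), -32519) = Add(Add(Add(-9037, 10695), 14062), -32519) = Add(Add(1658, 14062), -32519) = Add(15720, -32519) = -16799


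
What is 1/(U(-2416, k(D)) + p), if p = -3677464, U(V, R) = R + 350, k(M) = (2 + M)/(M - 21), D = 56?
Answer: -35/128698932 ≈ -2.7195e-7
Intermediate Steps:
k(M) = (2 + M)/(-21 + M)
U(V, R) = 350 + R
1/(U(-2416, k(D)) + p) = 1/((350 + (2 + 56)/(-21 + 56)) - 3677464) = 1/((350 + 58/35) - 3677464) = 1/(12308/35 - 3677464) = 1/(-128698932/35) = -35/128698932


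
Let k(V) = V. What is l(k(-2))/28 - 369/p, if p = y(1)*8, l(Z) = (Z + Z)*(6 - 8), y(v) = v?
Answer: -2567/56 ≈ -45.839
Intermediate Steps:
l(Z) = -4*Z (l(Z) = (2*Z)*(-2) = -4*Z)
p = 8 (p = 1*8 = 8)
l(k(-2))/28 - 369/p = -4*(-2)/28 - 369/8 = 8*(1/28) - 369*⅛ = 2/7 - 369/8 = -2567/56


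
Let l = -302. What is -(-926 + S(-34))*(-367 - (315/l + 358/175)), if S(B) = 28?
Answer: -8732574509/26425 ≈ -3.3047e+5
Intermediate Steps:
-(-926 + S(-34))*(-367 - (315/l + 358/175)) = -(-926 + 28)*(-367 - (315/(-302) + 358/175)) = -(-898)*(-367 - (315*(-1/302) + 358*(1/175))) = -(-898)*(-367 - (-315/302 + 358/175)) = -(-898)*(-367 - 1*52991/52850) = -(-898)*(-367 - 52991/52850) = -(-898)*(-19448941)/52850 = -1*8732574509/26425 = -8732574509/26425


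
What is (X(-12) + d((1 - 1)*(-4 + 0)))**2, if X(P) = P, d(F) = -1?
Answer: 169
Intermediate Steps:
(X(-12) + d((1 - 1)*(-4 + 0)))**2 = (-12 - 1)**2 = (-13)**2 = 169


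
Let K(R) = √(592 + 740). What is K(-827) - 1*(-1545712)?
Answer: 1545712 + 6*√37 ≈ 1.5457e+6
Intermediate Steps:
K(R) = 6*√37 (K(R) = √1332 = 6*√37)
K(-827) - 1*(-1545712) = 6*√37 - 1*(-1545712) = 6*√37 + 1545712 = 1545712 + 6*√37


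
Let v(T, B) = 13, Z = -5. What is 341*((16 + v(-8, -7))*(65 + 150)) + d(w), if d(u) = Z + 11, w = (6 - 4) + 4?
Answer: 2126141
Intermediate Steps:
w = 6 (w = 2 + 4 = 6)
d(u) = 6 (d(u) = -5 + 11 = 6)
341*((16 + v(-8, -7))*(65 + 150)) + d(w) = 341*((16 + 13)*(65 + 150)) + 6 = 341*(29*215) + 6 = 341*6235 + 6 = 2126135 + 6 = 2126141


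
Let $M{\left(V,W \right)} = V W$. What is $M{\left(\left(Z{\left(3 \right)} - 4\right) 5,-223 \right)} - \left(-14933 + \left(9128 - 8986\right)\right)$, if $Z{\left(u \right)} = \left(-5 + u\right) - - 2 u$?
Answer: $14791$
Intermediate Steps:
$Z{\left(u \right)} = -5 + 3 u$ ($Z{\left(u \right)} = \left(-5 + u\right) + 2 u = -5 + 3 u$)
$M{\left(\left(Z{\left(3 \right)} - 4\right) 5,-223 \right)} - \left(-14933 + \left(9128 - 8986\right)\right) = \left(\left(-5 + 3 \cdot 3\right) - 4\right) 5 \left(-223\right) - \left(-14933 + \left(9128 - 8986\right)\right) = \left(\left(-5 + 9\right) - 4\right) 5 \left(-223\right) - \left(-14933 + \left(9128 - 8986\right)\right) = \left(4 - 4\right) 5 \left(-223\right) - \left(-14933 + 142\right) = 0 \cdot 5 \left(-223\right) - -14791 = 0 \left(-223\right) + 14791 = 0 + 14791 = 14791$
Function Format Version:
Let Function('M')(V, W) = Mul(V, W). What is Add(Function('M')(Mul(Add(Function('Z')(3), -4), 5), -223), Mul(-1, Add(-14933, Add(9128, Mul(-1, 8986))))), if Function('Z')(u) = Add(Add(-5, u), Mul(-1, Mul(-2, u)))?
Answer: 14791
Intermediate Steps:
Function('Z')(u) = Add(-5, Mul(3, u)) (Function('Z')(u) = Add(Add(-5, u), Mul(2, u)) = Add(-5, Mul(3, u)))
Add(Function('M')(Mul(Add(Function('Z')(3), -4), 5), -223), Mul(-1, Add(-14933, Add(9128, Mul(-1, 8986))))) = Add(Mul(Mul(Add(Add(-5, Mul(3, 3)), -4), 5), -223), Mul(-1, Add(-14933, Add(9128, Mul(-1, 8986))))) = Add(Mul(Mul(Add(Add(-5, 9), -4), 5), -223), Mul(-1, Add(-14933, Add(9128, -8986)))) = Add(Mul(Mul(Add(4, -4), 5), -223), Mul(-1, Add(-14933, 142))) = Add(Mul(Mul(0, 5), -223), Mul(-1, -14791)) = Add(Mul(0, -223), 14791) = Add(0, 14791) = 14791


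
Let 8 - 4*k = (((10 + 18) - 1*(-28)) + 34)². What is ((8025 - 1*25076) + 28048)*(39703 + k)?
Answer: 414366960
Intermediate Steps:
k = -2023 (k = 2 - (((10 + 18) - 1*(-28)) + 34)²/4 = 2 - ((28 + 28) + 34)²/4 = 2 - (56 + 34)²/4 = 2 - ¼*90² = 2 - ¼*8100 = 2 - 2025 = -2023)
((8025 - 1*25076) + 28048)*(39703 + k) = ((8025 - 1*25076) + 28048)*(39703 - 2023) = ((8025 - 25076) + 28048)*37680 = (-17051 + 28048)*37680 = 10997*37680 = 414366960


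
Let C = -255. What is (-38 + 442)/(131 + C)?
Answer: -101/31 ≈ -3.2581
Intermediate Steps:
(-38 + 442)/(131 + C) = (-38 + 442)/(131 - 255) = 404/(-124) = 404*(-1/124) = -101/31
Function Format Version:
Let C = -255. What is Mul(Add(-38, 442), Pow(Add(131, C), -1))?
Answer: Rational(-101, 31) ≈ -3.2581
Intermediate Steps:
Mul(Add(-38, 442), Pow(Add(131, C), -1)) = Mul(Add(-38, 442), Pow(Add(131, -255), -1)) = Mul(404, Pow(-124, -1)) = Mul(404, Rational(-1, 124)) = Rational(-101, 31)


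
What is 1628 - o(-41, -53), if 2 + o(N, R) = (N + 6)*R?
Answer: -225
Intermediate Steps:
o(N, R) = -2 + R*(6 + N) (o(N, R) = -2 + (N + 6)*R = -2 + (6 + N)*R = -2 + R*(6 + N))
1628 - o(-41, -53) = 1628 - (-2 + 6*(-53) - 41*(-53)) = 1628 - (-2 - 318 + 2173) = 1628 - 1*1853 = 1628 - 1853 = -225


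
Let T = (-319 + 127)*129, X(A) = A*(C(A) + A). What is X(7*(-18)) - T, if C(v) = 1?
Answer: 40518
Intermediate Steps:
X(A) = A*(1 + A)
T = -24768 (T = -192*129 = -24768)
X(7*(-18)) - T = (7*(-18))*(1 + 7*(-18)) - 1*(-24768) = -126*(1 - 126) + 24768 = -126*(-125) + 24768 = 15750 + 24768 = 40518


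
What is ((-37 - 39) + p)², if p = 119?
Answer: 1849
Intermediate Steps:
((-37 - 39) + p)² = ((-37 - 39) + 119)² = (-76 + 119)² = 43² = 1849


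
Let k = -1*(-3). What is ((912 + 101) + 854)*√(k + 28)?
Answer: 1867*√31 ≈ 10395.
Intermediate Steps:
k = 3
((912 + 101) + 854)*√(k + 28) = ((912 + 101) + 854)*√(3 + 28) = (1013 + 854)*√31 = 1867*√31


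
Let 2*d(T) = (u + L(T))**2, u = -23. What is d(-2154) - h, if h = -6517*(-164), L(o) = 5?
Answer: -1068626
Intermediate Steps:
d(T) = 162 (d(T) = (-23 + 5)**2/2 = (1/2)*(-18)**2 = (1/2)*324 = 162)
h = 1068788
d(-2154) - h = 162 - 1*1068788 = 162 - 1068788 = -1068626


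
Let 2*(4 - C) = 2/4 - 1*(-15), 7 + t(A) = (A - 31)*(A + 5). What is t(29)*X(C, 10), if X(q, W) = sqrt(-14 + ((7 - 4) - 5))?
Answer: -300*I ≈ -300.0*I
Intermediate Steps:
t(A) = -7 + (-31 + A)*(5 + A) (t(A) = -7 + (A - 31)*(A + 5) = -7 + (-31 + A)*(5 + A))
C = -15/4 (C = 4 - (2/4 - 1*(-15))/2 = 4 - (2*(1/4) + 15)/2 = 4 - (1/2 + 15)/2 = 4 - 1/2*31/2 = 4 - 31/4 = -15/4 ≈ -3.7500)
X(q, W) = 4*I (X(q, W) = sqrt(-14 + (3 - 5)) = sqrt(-14 - 2) = sqrt(-16) = 4*I)
t(29)*X(C, 10) = (-162 + 29**2 - 26*29)*(4*I) = (-162 + 841 - 754)*(4*I) = -300*I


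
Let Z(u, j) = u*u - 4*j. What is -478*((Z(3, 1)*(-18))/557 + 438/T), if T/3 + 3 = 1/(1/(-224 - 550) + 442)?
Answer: 13342473598952/571229679 ≈ 23357.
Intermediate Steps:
Z(u, j) = u² - 4*j
T = -3076641/342107 (T = -9 + 3/(1/(-224 - 550) + 442) = -9 + 3/(1/(-774) + 442) = -9 + 3/(-1/774 + 442) = -9 + 3/(342107/774) = -9 + 3*(774/342107) = -9 + 2322/342107 = -3076641/342107 ≈ -8.9932)
-478*((Z(3, 1)*(-18))/557 + 438/T) = -478*(((3² - 4*1)*(-18))/557 + 438/(-3076641/342107)) = -478*(((9 - 4)*(-18))*(1/557) + 438*(-342107/3076641)) = -478*((5*(-18))*(1/557) - 49947622/1025547) = -478*(-90*1/557 - 49947622/1025547) = -478*(-90/557 - 49947622/1025547) = -478*(-27913124684/571229679) = 13342473598952/571229679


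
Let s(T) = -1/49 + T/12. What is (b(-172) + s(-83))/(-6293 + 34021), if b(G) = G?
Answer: -105215/16304064 ≈ -0.0064533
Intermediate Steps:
s(T) = -1/49 + T/12 (s(T) = -1*1/49 + T*(1/12) = -1/49 + T/12)
(b(-172) + s(-83))/(-6293 + 34021) = (-172 + (-1/49 + (1/12)*(-83)))/(-6293 + 34021) = (-172 + (-1/49 - 83/12))/27728 = (-172 - 4079/588)*(1/27728) = -105215/588*1/27728 = -105215/16304064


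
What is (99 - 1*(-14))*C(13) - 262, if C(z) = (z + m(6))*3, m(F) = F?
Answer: 6179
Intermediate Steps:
C(z) = 18 + 3*z (C(z) = (z + 6)*3 = (6 + z)*3 = 18 + 3*z)
(99 - 1*(-14))*C(13) - 262 = (99 - 1*(-14))*(18 + 3*13) - 262 = (99 + 14)*(18 + 39) - 262 = 113*57 - 262 = 6441 - 262 = 6179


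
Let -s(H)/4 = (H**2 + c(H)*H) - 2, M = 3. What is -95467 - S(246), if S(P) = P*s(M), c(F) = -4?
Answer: -100387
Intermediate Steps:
s(H) = 8 - 4*H**2 + 16*H (s(H) = -4*((H**2 - 4*H) - 2) = -4*(-2 + H**2 - 4*H) = 8 - 4*H**2 + 16*H)
S(P) = 20*P (S(P) = P*(8 - 4*3**2 + 16*3) = P*(8 - 4*9 + 48) = P*(8 - 36 + 48) = P*20 = 20*P)
-95467 - S(246) = -95467 - 20*246 = -95467 - 1*4920 = -95467 - 4920 = -100387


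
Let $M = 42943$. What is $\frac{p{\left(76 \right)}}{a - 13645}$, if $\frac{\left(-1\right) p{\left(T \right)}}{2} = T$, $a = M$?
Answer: $- \frac{4}{771} \approx -0.0051881$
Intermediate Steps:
$a = 42943$
$p{\left(T \right)} = - 2 T$
$\frac{p{\left(76 \right)}}{a - 13645} = \frac{\left(-2\right) 76}{42943 - 13645} = - \frac{152}{29298} = \left(-152\right) \frac{1}{29298} = - \frac{4}{771}$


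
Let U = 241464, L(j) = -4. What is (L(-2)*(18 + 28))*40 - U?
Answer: -248824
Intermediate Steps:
(L(-2)*(18 + 28))*40 - U = -4*(18 + 28)*40 - 1*241464 = -4*46*40 - 241464 = -184*40 - 241464 = -7360 - 241464 = -248824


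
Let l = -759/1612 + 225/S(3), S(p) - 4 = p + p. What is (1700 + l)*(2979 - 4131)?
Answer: -799462368/403 ≈ -1.9838e+6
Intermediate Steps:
S(p) = 4 + 2*p (S(p) = 4 + (p + p) = 4 + 2*p)
l = 35511/1612 (l = -759/1612 + 225/(4 + 2*3) = -759*1/1612 + 225/(4 + 6) = -759/1612 + 225/10 = -759/1612 + 225*(⅒) = -759/1612 + 45/2 = 35511/1612 ≈ 22.029)
(1700 + l)*(2979 - 4131) = (1700 + 35511/1612)*(2979 - 4131) = (2775911/1612)*(-1152) = -799462368/403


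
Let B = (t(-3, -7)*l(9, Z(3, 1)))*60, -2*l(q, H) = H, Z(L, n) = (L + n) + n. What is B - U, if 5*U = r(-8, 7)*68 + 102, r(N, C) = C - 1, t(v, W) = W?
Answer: 948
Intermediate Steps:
Z(L, n) = L + 2*n
l(q, H) = -H/2
r(N, C) = -1 + C
B = 1050 (B = -(-7)*(3 + 2*1)/2*60 = -(-7)*(3 + 2)/2*60 = -(-7)*5/2*60 = -7*(-5/2)*60 = (35/2)*60 = 1050)
U = 102 (U = ((-1 + 7)*68 + 102)/5 = (6*68 + 102)/5 = (408 + 102)/5 = (⅕)*510 = 102)
B - U = 1050 - 1*102 = 1050 - 102 = 948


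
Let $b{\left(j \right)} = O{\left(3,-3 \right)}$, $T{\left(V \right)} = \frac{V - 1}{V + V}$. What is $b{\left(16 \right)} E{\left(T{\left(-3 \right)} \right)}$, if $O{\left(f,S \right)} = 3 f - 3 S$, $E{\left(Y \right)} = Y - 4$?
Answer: $-60$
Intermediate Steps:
$T{\left(V \right)} = \frac{-1 + V}{2 V}$
$E{\left(Y \right)} = -4 + Y$
$O{\left(f,S \right)} = - 3 S + 3 f$
$b{\left(j \right)} = 18$ ($b{\left(j \right)} = \left(-3\right) \left(-3\right) + 3 \cdot 3 = 9 + 9 = 18$)
$b{\left(16 \right)} E{\left(T{\left(-3 \right)} \right)} = 18 \left(-4 + \frac{-1 - 3}{2 \left(-3\right)}\right) = 18 \left(-4 + \frac{1}{2} \left(- \frac{1}{3}\right) \left(-4\right)\right) = 18 \left(-4 + \frac{2}{3}\right) = 18 \left(- \frac{10}{3}\right) = -60$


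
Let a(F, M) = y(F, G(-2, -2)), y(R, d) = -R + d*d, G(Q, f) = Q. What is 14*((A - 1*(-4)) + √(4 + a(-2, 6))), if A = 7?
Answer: 154 + 14*√10 ≈ 198.27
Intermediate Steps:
y(R, d) = d² - R (y(R, d) = -R + d² = d² - R)
a(F, M) = 4 - F (a(F, M) = (-2)² - F = 4 - F)
14*((A - 1*(-4)) + √(4 + a(-2, 6))) = 14*((7 - 1*(-4)) + √(4 + (4 - 1*(-2)))) = 14*((7 + 4) + √(4 + (4 + 2))) = 14*(11 + √(4 + 6)) = 14*(11 + √10) = 154 + 14*√10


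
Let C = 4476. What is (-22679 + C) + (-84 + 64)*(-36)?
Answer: -17483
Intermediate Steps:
(-22679 + C) + (-84 + 64)*(-36) = (-22679 + 4476) + (-84 + 64)*(-36) = -18203 - 20*(-36) = -18203 + 720 = -17483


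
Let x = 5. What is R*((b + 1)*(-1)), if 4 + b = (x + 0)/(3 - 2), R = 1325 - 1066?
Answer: -518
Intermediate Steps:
R = 259
b = 1 (b = -4 + (5 + 0)/(3 - 2) = -4 + 5/1 = -4 + 5*1 = -4 + 5 = 1)
R*((b + 1)*(-1)) = 259*((1 + 1)*(-1)) = 259*(2*(-1)) = 259*(-2) = -518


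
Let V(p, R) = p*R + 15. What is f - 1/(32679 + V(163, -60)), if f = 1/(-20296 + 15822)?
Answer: -6847/25629309 ≈ -0.00026716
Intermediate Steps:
V(p, R) = 15 + R*p (V(p, R) = R*p + 15 = 15 + R*p)
f = -1/4474 (f = 1/(-4474) = -1/4474 ≈ -0.00022351)
f - 1/(32679 + V(163, -60)) = -1/4474 - 1/(32679 + (15 - 60*163)) = -1/4474 - 1/(32679 + (15 - 9780)) = -1/4474 - 1/(32679 - 9765) = -1/4474 - 1/22914 = -6847/25629309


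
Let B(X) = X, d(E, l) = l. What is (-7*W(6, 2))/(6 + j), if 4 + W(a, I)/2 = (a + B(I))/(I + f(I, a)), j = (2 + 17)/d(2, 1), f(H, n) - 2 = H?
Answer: 112/75 ≈ 1.4933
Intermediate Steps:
f(H, n) = 2 + H
j = 19 (j = (2 + 17)/1 = 19*1 = 19)
W(a, I) = -8 + 2*(I + a)/(2 + 2*I) (W(a, I) = -8 + 2*((a + I)/(I + (2 + I))) = -8 + 2*((I + a)/(2 + 2*I)) = -8 + 2*(I + a)/(2 + 2*I))
(-7*W(6, 2))/(6 + j) = (-7*(-8 + 6 - 7*2)/(1 + 2))/(6 + 19) = -7*(-8 + 6 - 14)/3/25 = -7*(-16)/3*(1/25) = -7*(-16/3)*(1/25) = (112/3)*(1/25) = 112/75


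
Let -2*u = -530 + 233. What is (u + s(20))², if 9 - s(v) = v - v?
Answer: 99225/4 ≈ 24806.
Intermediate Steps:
s(v) = 9 (s(v) = 9 - (v - v) = 9 - 1*0 = 9 + 0 = 9)
u = 297/2 (u = -(-530 + 233)/2 = -½*(-297) = 297/2 ≈ 148.50)
(u + s(20))² = (297/2 + 9)² = (315/2)² = 99225/4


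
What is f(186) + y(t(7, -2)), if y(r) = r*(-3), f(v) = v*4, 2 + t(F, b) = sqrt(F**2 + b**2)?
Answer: 750 - 3*sqrt(53) ≈ 728.16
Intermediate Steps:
t(F, b) = -2 + sqrt(F**2 + b**2)
f(v) = 4*v
y(r) = -3*r
f(186) + y(t(7, -2)) = 4*186 - 3*(-2 + sqrt(7**2 + (-2)**2)) = 744 - 3*(-2 + sqrt(49 + 4)) = 744 - 3*(-2 + sqrt(53)) = 744 + (6 - 3*sqrt(53)) = 750 - 3*sqrt(53)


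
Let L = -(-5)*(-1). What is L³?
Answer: -125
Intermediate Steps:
L = -5 (L = -1*5 = -5)
L³ = (-5)³ = -125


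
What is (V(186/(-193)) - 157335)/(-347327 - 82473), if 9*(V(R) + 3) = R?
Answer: 22774691/62213550 ≈ 0.36607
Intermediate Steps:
V(R) = -3 + R/9
(V(186/(-193)) - 157335)/(-347327 - 82473) = ((-3 + (186/(-193))/9) - 157335)/(-347327 - 82473) = ((-3 + (186*(-1/193))/9) - 157335)/(-429800) = ((-3 + (⅑)*(-186/193)) - 157335)*(-1/429800) = ((-3 - 62/579) - 157335)*(-1/429800) = (-1799/579 - 157335)*(-1/429800) = -91098764/579*(-1/429800) = 22774691/62213550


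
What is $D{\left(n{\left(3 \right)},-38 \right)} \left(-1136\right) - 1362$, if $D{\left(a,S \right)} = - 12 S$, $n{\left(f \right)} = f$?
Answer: $-519378$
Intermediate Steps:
$D{\left(n{\left(3 \right)},-38 \right)} \left(-1136\right) - 1362 = \left(-12\right) \left(-38\right) \left(-1136\right) - 1362 = 456 \left(-1136\right) - 1362 = -518016 - 1362 = -519378$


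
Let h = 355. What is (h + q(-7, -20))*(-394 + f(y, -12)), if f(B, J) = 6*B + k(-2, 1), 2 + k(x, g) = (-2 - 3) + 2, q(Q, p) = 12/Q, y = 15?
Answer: -764157/7 ≈ -1.0917e+5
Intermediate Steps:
k(x, g) = -5 (k(x, g) = -2 + ((-2 - 3) + 2) = -2 + (-5 + 2) = -2 - 3 = -5)
f(B, J) = -5 + 6*B (f(B, J) = 6*B - 5 = -5 + 6*B)
(h + q(-7, -20))*(-394 + f(y, -12)) = (355 + 12/(-7))*(-394 + (-5 + 6*15)) = (355 + 12*(-1/7))*(-394 + (-5 + 90)) = (355 - 12/7)*(-394 + 85) = (2473/7)*(-309) = -764157/7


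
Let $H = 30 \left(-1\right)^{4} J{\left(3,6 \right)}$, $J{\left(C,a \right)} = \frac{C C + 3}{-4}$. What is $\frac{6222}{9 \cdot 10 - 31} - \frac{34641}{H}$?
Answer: $\frac{289311}{590} \approx 490.36$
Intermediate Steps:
$J{\left(C,a \right)} = - \frac{3}{4} - \frac{C^{2}}{4}$ ($J{\left(C,a \right)} = \left(C^{2} + 3\right) \left(- \frac{1}{4}\right) = \left(3 + C^{2}\right) \left(- \frac{1}{4}\right) = - \frac{3}{4} - \frac{C^{2}}{4}$)
$H = -90$ ($H = 30 \left(-1\right)^{4} \left(- \frac{3}{4} - \frac{3^{2}}{4}\right) = 30 \cdot 1 \left(- \frac{3}{4} - \frac{9}{4}\right) = 30 \left(- \frac{3}{4} - \frac{9}{4}\right) = 30 \left(-3\right) = -90$)
$\frac{6222}{9 \cdot 10 - 31} - \frac{34641}{H} = \frac{6222}{9 \cdot 10 - 31} - \frac{34641}{-90} = \frac{6222}{90 - 31} - - \frac{3849}{10} = \frac{6222}{59} + \frac{3849}{10} = \frac{289311}{590}$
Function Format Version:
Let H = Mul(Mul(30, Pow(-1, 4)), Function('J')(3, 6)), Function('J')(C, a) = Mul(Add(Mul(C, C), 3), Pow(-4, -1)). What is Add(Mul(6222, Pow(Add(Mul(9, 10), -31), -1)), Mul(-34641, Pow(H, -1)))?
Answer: Rational(289311, 590) ≈ 490.36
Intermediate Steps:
Function('J')(C, a) = Add(Rational(-3, 4), Mul(Rational(-1, 4), Pow(C, 2))) (Function('J')(C, a) = Mul(Add(Pow(C, 2), 3), Rational(-1, 4)) = Mul(Add(3, Pow(C, 2)), Rational(-1, 4)) = Add(Rational(-3, 4), Mul(Rational(-1, 4), Pow(C, 2))))
H = -90 (H = Mul(Mul(30, Pow(-1, 4)), Add(Rational(-3, 4), Mul(Rational(-1, 4), Pow(3, 2)))) = Mul(Mul(30, 1), Add(Rational(-3, 4), Mul(Rational(-1, 4), 9))) = Mul(30, Add(Rational(-3, 4), Rational(-9, 4))) = Mul(30, -3) = -90)
Add(Mul(6222, Pow(Add(Mul(9, 10), -31), -1)), Mul(-34641, Pow(H, -1))) = Add(Mul(6222, Pow(Add(Mul(9, 10), -31), -1)), Mul(-34641, Pow(-90, -1))) = Add(Mul(6222, Pow(Add(90, -31), -1)), Mul(-34641, Rational(-1, 90))) = Add(Mul(6222, Pow(59, -1)), Rational(3849, 10)) = Add(Mul(6222, Rational(1, 59)), Rational(3849, 10)) = Add(Rational(6222, 59), Rational(3849, 10)) = Rational(289311, 590)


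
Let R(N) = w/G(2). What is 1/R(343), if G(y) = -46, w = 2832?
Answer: -23/1416 ≈ -0.016243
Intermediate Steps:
R(N) = -1416/23 (R(N) = 2832/(-46) = 2832*(-1/46) = -1416/23)
1/R(343) = 1/(-1416/23) = -23/1416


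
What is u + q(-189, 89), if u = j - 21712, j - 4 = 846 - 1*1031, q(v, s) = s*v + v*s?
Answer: -55535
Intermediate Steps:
q(v, s) = 2*s*v (q(v, s) = s*v + s*v = 2*s*v)
j = -181 (j = 4 + (846 - 1*1031) = 4 + (846 - 1031) = 4 - 185 = -181)
u = -21893 (u = -181 - 21712 = -21893)
u + q(-189, 89) = -21893 + 2*89*(-189) = -21893 - 33642 = -55535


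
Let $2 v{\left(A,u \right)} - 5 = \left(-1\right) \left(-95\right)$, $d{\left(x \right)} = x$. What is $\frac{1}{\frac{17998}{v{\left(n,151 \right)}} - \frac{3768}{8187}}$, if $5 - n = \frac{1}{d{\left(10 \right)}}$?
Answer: $\frac{68225}{24526871} \approx 0.0027816$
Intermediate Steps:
$n = \frac{49}{10}$ ($n = 5 - \frac{1}{10} = \frac{49}{10} \approx 4.9$)
$v{\left(A,u \right)} = 50$ ($v{\left(A,u \right)} = \frac{5}{2} + \frac{\left(-1\right) \left(-95\right)}{2} = \frac{5}{2} + \frac{1}{2} \cdot 95 = \frac{5}{2} + \frac{95}{2} = 50$)
$\frac{1}{\frac{17998}{v{\left(n,151 \right)}} - \frac{3768}{8187}} = \frac{1}{\frac{17998}{50} - \frac{3768}{8187}} = \frac{1}{17998 \cdot \frac{1}{50} - \frac{1256}{2729}} = \frac{1}{\frac{8999}{25} - \frac{1256}{2729}} = \frac{1}{\frac{24526871}{68225}} = \frac{68225}{24526871}$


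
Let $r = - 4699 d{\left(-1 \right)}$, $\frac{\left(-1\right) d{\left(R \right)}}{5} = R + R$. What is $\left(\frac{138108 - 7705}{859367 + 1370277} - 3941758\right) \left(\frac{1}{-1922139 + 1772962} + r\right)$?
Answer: $\frac{61607387357842835429019}{332611602988} \approx 1.8522 \cdot 10^{11}$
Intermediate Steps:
$d{\left(R \right)} = - 10 R$ ($d{\left(R \right)} = - 5 \left(R + R\right) = - 5 \cdot 2 R = - 10 R$)
$r = -46990$ ($r = - 4699 \left(\left(-10\right) \left(-1\right)\right) = \left(-4699\right) 10 = -46990$)
$\left(\frac{138108 - 7705}{859367 + 1370277} - 3941758\right) \left(\frac{1}{-1922139 + 1772962} + r\right) = \left(\frac{138108 - 7705}{859367 + 1370277} - 3941758\right) \left(\frac{1}{-1922139 + 1772962} - 46990\right) = \left(\frac{130403}{2229644} - 3941758\right) \left(\frac{1}{-149177} - 46990\right) = \left(130403 \cdot \frac{1}{2229644} - 3941758\right) \left(- \frac{1}{149177} - 46990\right) = \left(\frac{130403}{2229644} - 3941758\right) \left(- \frac{7009827231}{149177}\right) = \left(- \frac{8788716943749}{2229644}\right) \left(- \frac{7009827231}{149177}\right) = \frac{61607387357842835429019}{332611602988}$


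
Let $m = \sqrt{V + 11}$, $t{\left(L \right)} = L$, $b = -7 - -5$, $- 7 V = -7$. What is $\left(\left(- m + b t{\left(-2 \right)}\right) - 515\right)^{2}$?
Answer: $261133 + 2044 \sqrt{3} \approx 2.6467 \cdot 10^{5}$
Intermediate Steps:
$V = 1$ ($V = \left(- \frac{1}{7}\right) \left(-7\right) = 1$)
$b = -2$ ($b = -7 + 5 = -2$)
$m = 2 \sqrt{3}$ ($m = \sqrt{1 + 11} = \sqrt{12} = 2 \sqrt{3} \approx 3.4641$)
$\left(\left(- m + b t{\left(-2 \right)}\right) - 515\right)^{2} = \left(\left(- 2 \sqrt{3} - -4\right) - 515\right)^{2} = \left(\left(- 2 \sqrt{3} + 4\right) - 515\right)^{2} = \left(\left(4 - 2 \sqrt{3}\right) - 515\right)^{2} = \left(-511 - 2 \sqrt{3}\right)^{2}$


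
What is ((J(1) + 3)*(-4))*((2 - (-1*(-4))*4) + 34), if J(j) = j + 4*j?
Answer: -640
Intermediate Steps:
J(j) = 5*j
((J(1) + 3)*(-4))*((2 - (-1*(-4))*4) + 34) = ((5*1 + 3)*(-4))*((2 - (-1*(-4))*4) + 34) = ((5 + 3)*(-4))*((2 - 4*4) + 34) = (8*(-4))*((2 - 1*16) + 34) = -32*((2 - 16) + 34) = -32*(-14 + 34) = -32*20 = -640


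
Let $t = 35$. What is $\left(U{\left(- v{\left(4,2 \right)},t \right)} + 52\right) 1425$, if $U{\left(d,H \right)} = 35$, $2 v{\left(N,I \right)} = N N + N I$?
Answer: $123975$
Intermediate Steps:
$v{\left(N,I \right)} = \frac{N^{2}}{2} + \frac{I N}{2}$ ($v{\left(N,I \right)} = \frac{N N + N I}{2} = \frac{N^{2} + I N}{2} = \frac{N^{2}}{2} + \frac{I N}{2}$)
$\left(U{\left(- v{\left(4,2 \right)},t \right)} + 52\right) 1425 = \left(35 + 52\right) 1425 = 87 \cdot 1425 = 123975$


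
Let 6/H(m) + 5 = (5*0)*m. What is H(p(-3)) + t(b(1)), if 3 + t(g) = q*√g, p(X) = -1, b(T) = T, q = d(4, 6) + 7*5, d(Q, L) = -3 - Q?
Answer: 119/5 ≈ 23.800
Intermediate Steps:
q = 28 (q = (-3 - 1*4) + 7*5 = (-3 - 4) + 35 = -7 + 35 = 28)
t(g) = -3 + 28*√g
H(m) = -6/5 (H(m) = 6/(-5 + (5*0)*m) = 6/(-5 + 0*m) = 6/(-5 + 0) = 6/(-5) = 6*(-⅕) = -6/5)
H(p(-3)) + t(b(1)) = -6/5 + (-3 + 28*√1) = -6/5 + (-3 + 28*1) = -6/5 + (-3 + 28) = -6/5 + 25 = 119/5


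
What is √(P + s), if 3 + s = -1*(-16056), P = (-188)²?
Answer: √51397 ≈ 226.71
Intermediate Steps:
P = 35344
s = 16053 (s = -3 - 1*(-16056) = -3 + 16056 = 16053)
√(P + s) = √(35344 + 16053) = √51397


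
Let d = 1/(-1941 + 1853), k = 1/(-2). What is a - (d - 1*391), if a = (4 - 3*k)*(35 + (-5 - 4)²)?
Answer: 90553/88 ≈ 1029.0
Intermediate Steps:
k = -½ (k = 1*(-½) = -½ ≈ -0.50000)
d = -1/88 (d = 1/(-88) = -1/88 ≈ -0.011364)
a = 638 (a = (4 - 3*(-½))*(35 + (-5 - 4)²) = (4 + 3/2)*(35 + (-9)²) = 11*(35 + 81)/2 = (11/2)*116 = 638)
a - (d - 1*391) = 638 - (-1/88 - 1*391) = 638 - (-1/88 - 391) = 638 - 1*(-34409/88) = 638 + 34409/88 = 90553/88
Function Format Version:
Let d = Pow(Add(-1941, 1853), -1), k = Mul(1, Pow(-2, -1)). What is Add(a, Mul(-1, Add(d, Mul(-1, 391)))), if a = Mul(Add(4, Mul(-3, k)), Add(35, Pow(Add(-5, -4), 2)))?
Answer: Rational(90553, 88) ≈ 1029.0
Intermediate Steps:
k = Rational(-1, 2) (k = Mul(1, Rational(-1, 2)) = Rational(-1, 2) ≈ -0.50000)
d = Rational(-1, 88) (d = Pow(-88, -1) = Rational(-1, 88) ≈ -0.011364)
a = 638 (a = Mul(Add(4, Mul(-3, Rational(-1, 2))), Add(35, Pow(Add(-5, -4), 2))) = Mul(Add(4, Rational(3, 2)), Add(35, Pow(-9, 2))) = Mul(Rational(11, 2), Add(35, 81)) = Mul(Rational(11, 2), 116) = 638)
Add(a, Mul(-1, Add(d, Mul(-1, 391)))) = Add(638, Mul(-1, Add(Rational(-1, 88), Mul(-1, 391)))) = Add(638, Mul(-1, Add(Rational(-1, 88), -391))) = Add(638, Mul(-1, Rational(-34409, 88))) = Add(638, Rational(34409, 88)) = Rational(90553, 88)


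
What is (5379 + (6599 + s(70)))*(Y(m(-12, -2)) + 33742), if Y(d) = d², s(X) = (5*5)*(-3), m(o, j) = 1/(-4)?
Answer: 6426108319/16 ≈ 4.0163e+8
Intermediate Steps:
m(o, j) = -¼
s(X) = -75 (s(X) = 25*(-3) = -75)
(5379 + (6599 + s(70)))*(Y(m(-12, -2)) + 33742) = (5379 + (6599 - 75))*((-¼)² + 33742) = (5379 + 6524)*(1/16 + 33742) = 11903*(539873/16) = 6426108319/16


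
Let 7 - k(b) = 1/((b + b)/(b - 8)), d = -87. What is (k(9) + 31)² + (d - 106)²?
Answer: 12535165/324 ≈ 38689.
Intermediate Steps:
k(b) = 7 - (-8 + b)/(2*b) (k(b) = 7 - 1/((b + b)/(b - 8)) = 7 - 1/((2*b)/(-8 + b)) = 7 - 1/(2*b/(-8 + b)) = 7 - (-8 + b)/(2*b))
(k(9) + 31)² + (d - 106)² = ((13/2 + 4/9) + 31)² + (-87 - 106)² = ((13/2 + 4*(⅑)) + 31)² + (-193)² = ((13/2 + 4/9) + 31)² + 37249 = (125/18 + 31)² + 37249 = (683/18)² + 37249 = 466489/324 + 37249 = 12535165/324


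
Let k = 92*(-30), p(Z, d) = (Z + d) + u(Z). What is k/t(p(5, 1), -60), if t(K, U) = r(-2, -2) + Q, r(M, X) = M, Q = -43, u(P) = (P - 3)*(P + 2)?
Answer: 184/3 ≈ 61.333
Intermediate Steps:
u(P) = (-3 + P)*(2 + P)
p(Z, d) = -6 + d + Z**2 (p(Z, d) = (Z + d) + (-6 + Z**2 - Z) = -6 + d + Z**2)
t(K, U) = -45 (t(K, U) = -2 - 43 = -45)
k = -2760
k/t(p(5, 1), -60) = -2760/(-45) = -2760*(-1/45) = 184/3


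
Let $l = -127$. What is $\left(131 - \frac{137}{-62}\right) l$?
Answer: $- \frac{1048893}{62} \approx -16918.0$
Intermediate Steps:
$\left(131 - \frac{137}{-62}\right) l = \left(131 - \frac{137}{-62}\right) \left(-127\right) = \left(131 - - \frac{137}{62}\right) \left(-127\right) = \left(131 + \frac{137}{62}\right) \left(-127\right) = \frac{8259}{62} \left(-127\right) = - \frac{1048893}{62}$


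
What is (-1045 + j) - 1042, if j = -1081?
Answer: -3168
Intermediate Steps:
(-1045 + j) - 1042 = (-1045 - 1081) - 1042 = -2126 - 1042 = -3168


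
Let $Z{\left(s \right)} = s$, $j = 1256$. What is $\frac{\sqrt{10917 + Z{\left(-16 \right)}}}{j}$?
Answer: $\frac{\sqrt{10901}}{1256} \approx 0.083127$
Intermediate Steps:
$\frac{\sqrt{10917 + Z{\left(-16 \right)}}}{j} = \frac{\sqrt{10917 - 16}}{1256} = \sqrt{10901} \cdot \frac{1}{1256} = \frac{\sqrt{10901}}{1256}$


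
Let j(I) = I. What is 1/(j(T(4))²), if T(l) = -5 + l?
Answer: 1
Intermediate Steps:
1/(j(T(4))²) = 1/((-5 + 4)²) = 1/((-1)²) = 1/1 = 1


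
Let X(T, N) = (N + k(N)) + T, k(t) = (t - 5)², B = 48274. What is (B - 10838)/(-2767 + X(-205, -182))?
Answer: 5348/4545 ≈ 1.1767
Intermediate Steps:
k(t) = (-5 + t)²
X(T, N) = N + T + (-5 + N)² (X(T, N) = (N + (-5 + N)²) + T = N + T + (-5 + N)²)
(B - 10838)/(-2767 + X(-205, -182)) = (48274 - 10838)/(-2767 + (-182 - 205 + (-5 - 182)²)) = 37436/(-2767 + (-182 - 205 + (-187)²)) = 37436/(-2767 + (-182 - 205 + 34969)) = 37436/(-2767 + 34582) = 37436/31815 = 37436*(1/31815) = 5348/4545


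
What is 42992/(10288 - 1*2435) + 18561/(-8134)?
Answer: 203937395/63876302 ≈ 3.1927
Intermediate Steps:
42992/(10288 - 1*2435) + 18561/(-8134) = 42992/(10288 - 2435) + 18561*(-1/8134) = 42992/7853 - 18561/8134 = 203937395/63876302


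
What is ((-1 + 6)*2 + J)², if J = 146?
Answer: 24336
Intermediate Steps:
((-1 + 6)*2 + J)² = ((-1 + 6)*2 + 146)² = (5*2 + 146)² = (10 + 146)² = 156² = 24336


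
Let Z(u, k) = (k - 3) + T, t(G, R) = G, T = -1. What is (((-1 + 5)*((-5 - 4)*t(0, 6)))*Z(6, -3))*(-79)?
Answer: 0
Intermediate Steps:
Z(u, k) = -4 + k (Z(u, k) = (k - 3) - 1 = (-3 + k) - 1 = -4 + k)
(((-1 + 5)*((-5 - 4)*t(0, 6)))*Z(6, -3))*(-79) = (((-1 + 5)*((-5 - 4)*0))*(-4 - 3))*(-79) = ((4*(-9*0))*(-7))*(-79) = ((4*0)*(-7))*(-79) = (0*(-7))*(-79) = 0*(-79) = 0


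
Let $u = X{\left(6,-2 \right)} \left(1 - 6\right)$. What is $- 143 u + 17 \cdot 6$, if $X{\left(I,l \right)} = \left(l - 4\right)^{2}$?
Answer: $25842$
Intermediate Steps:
$X{\left(I,l \right)} = \left(-4 + l\right)^{2}$
$u = -180$ ($u = \left(-4 - 2\right)^{2} \left(1 - 6\right) = \left(-6\right)^{2} \left(-5\right) = 36 \left(-5\right) = -180$)
$- 143 u + 17 \cdot 6 = \left(-143\right) \left(-180\right) + 17 \cdot 6 = 25740 + 102 = 25842$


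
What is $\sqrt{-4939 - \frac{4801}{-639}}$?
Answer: $\frac{2 i \sqrt{55934155}}{213} \approx 70.225 i$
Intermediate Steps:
$\sqrt{-4939 - \frac{4801}{-639}} = \sqrt{-4939 - - \frac{4801}{639}} = \sqrt{-4939 + \frac{4801}{639}} = \sqrt{- \frac{3151220}{639}} = \frac{2 i \sqrt{55934155}}{213}$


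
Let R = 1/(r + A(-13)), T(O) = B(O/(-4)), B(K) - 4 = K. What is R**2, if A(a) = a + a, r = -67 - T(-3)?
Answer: 16/152881 ≈ 0.00010466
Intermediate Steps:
B(K) = 4 + K
T(O) = 4 - O/4 (T(O) = 4 + O/(-4) = 4 + O*(-1/4) = 4 - O/4)
r = -287/4 (r = -67 - (4 - 1/4*(-3)) = -67 - (4 + 3/4) = -67 - 1*19/4 = -67 - 19/4 = -287/4 ≈ -71.750)
A(a) = 2*a
R = -4/391 (R = 1/(-287/4 + 2*(-13)) = 1/(-287/4 - 26) = 1/(-391/4) = -4/391 ≈ -0.010230)
R**2 = (-4/391)**2 = 16/152881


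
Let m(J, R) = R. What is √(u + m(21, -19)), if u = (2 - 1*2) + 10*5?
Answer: √31 ≈ 5.5678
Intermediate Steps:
u = 50 (u = (2 - 2) + 50 = 0 + 50 = 50)
√(u + m(21, -19)) = √(50 - 19) = √31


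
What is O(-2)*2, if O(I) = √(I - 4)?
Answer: 2*I*√6 ≈ 4.899*I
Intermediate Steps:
O(I) = √(-4 + I)
O(-2)*2 = √(-4 - 2)*2 = √(-6)*2 = (I*√6)*2 = 2*I*√6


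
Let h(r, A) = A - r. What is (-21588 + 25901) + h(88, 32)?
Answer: 4257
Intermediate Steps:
(-21588 + 25901) + h(88, 32) = (-21588 + 25901) + (32 - 1*88) = 4313 + (32 - 88) = 4313 - 56 = 4257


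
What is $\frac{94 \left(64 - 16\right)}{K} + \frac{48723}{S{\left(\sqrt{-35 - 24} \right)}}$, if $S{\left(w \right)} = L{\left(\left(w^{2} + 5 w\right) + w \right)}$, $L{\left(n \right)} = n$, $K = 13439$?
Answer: $- \frac{654359757}{1276705} - \frac{292338 i \sqrt{59}}{5605} \approx -512.54 - 400.62 i$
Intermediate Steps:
$S{\left(w \right)} = w^{2} + 6 w$ ($S{\left(w \right)} = \left(w^{2} + 5 w\right) + w = w^{2} + 6 w$)
$\frac{94 \left(64 - 16\right)}{K} + \frac{48723}{S{\left(\sqrt{-35 - 24} \right)}} = \frac{94 \left(64 - 16\right)}{13439} + \frac{48723}{\sqrt{-35 - 24} \left(6 + \sqrt{-35 - 24}\right)} = 94 \cdot 48 \cdot \frac{1}{13439} + \frac{48723}{\sqrt{-59} \left(6 + \sqrt{-59}\right)} = 4512 \cdot \frac{1}{13439} + \frac{48723}{i \sqrt{59} \left(6 + i \sqrt{59}\right)} = \frac{4512}{13439} + \frac{48723}{i \sqrt{59} \left(6 + i \sqrt{59}\right)} = \frac{4512}{13439} + 48723 \left(- \frac{i \sqrt{59}}{59 \left(6 + i \sqrt{59}\right)}\right) = \frac{4512}{13439} - \frac{48723 i \sqrt{59}}{59 \left(6 + i \sqrt{59}\right)}$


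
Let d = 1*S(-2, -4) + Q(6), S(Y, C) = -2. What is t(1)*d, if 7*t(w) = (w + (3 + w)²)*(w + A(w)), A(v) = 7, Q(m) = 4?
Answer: 272/7 ≈ 38.857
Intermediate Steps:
d = 2 (d = 1*(-2) + 4 = -2 + 4 = 2)
t(w) = (7 + w)*(w + (3 + w)²)/7 (t(w) = ((w + (3 + w)²)*(w + 7))/7 = ((w + (3 + w)²)*(7 + w))/7 = ((7 + w)*(w + (3 + w)²))/7 = (7 + w)*(w + (3 + w)²)/7)
t(1)*d = (9 + 2*1² + (⅐)*1³ + (58/7)*1)*2 = (9 + 2*1 + (⅐)*1 + 58/7)*2 = (9 + 2 + ⅐ + 58/7)*2 = (136/7)*2 = 272/7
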